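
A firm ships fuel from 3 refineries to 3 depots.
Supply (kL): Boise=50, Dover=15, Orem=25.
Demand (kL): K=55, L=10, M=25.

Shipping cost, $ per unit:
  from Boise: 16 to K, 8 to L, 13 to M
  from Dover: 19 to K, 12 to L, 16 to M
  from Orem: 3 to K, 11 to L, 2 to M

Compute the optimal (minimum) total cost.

One minimum-cost allocation:
  Boise→K: 15 × $16 = $240
  Boise→L: 10 × $8 = $80
  Boise→M: 25 × $13 = $325
  Dover→K: 15 × $19 = $285
  Orem→K: 25 × $3 = $75
Total = 240 + 80 + 325 + 285 + 75 = $1005.

1005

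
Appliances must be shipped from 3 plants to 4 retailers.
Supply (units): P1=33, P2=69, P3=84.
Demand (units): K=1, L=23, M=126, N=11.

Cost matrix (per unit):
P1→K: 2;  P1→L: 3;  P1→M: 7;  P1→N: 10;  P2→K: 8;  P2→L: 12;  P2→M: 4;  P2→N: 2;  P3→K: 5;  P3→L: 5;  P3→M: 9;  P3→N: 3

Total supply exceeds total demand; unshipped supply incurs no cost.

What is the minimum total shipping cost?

A cheapest plan:
  P1→K: 1 × 2 = 2
  P1→M: 32 × 7 = 224
  P2→M: 69 × 4 = 276
  P3→L: 23 × 5 = 115
  P3→M: 25 × 9 = 225
  P3→N: 11 × 3 = 33
Total = 2 + 224 + 276 + 115 + 225 + 33 = 875.

875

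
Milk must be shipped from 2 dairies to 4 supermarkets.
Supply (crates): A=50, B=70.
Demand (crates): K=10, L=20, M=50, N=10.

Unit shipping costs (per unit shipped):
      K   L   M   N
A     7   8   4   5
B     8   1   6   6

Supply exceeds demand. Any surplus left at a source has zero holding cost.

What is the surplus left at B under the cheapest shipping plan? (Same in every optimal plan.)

An optimal plan:
  A->M: 50 × 4 = 200
  B->K: 10 × 8 = 80
  B->L: 20 × 1 = 20
  B->N: 10 × 6 = 60
Total cost = 360.
B ships 40 of its 70, leaving 30.

30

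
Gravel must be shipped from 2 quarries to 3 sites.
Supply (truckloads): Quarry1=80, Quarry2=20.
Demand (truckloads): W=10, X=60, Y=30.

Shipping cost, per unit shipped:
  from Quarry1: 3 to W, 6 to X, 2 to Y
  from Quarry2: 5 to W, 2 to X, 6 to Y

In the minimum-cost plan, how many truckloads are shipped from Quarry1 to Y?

30

Optimal shipments:
  Quarry1->W: 10 × 3 = 30
  Quarry1->X: 40 × 6 = 240
  Quarry1->Y: 30 × 2 = 60
  Quarry2->X: 20 × 2 = 40
Total cost = 370.
So Quarry1→Y carries 30 truckloads.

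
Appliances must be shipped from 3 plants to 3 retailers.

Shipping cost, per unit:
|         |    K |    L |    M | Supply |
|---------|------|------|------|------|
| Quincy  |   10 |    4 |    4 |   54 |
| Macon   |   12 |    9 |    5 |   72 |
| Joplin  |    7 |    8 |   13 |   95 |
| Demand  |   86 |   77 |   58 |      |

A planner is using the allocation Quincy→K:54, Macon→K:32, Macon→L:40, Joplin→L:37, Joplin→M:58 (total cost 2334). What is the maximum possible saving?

Current plan cost = 54·10 + 32·12 + 40·9 + 37·8 + 58·13 = 2334.
Optimal plan:
  Quincy–L: 54 × 4 = 216
  Macon–L: 14 × 9 = 126
  Macon–M: 58 × 5 = 290
  Joplin–K: 86 × 7 = 602
  Joplin–L: 9 × 8 = 72
Optimal cost = 1306.
Saving = 2334 − 1306 = 1028.

1028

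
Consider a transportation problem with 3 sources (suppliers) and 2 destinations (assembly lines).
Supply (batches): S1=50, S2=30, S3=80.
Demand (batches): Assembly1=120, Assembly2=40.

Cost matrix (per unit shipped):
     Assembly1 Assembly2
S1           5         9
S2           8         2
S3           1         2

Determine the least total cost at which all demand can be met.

An optimal shipping plan:
  S1–Assembly1: 50 batches
  S2–Assembly2: 30 batches
  S3–Assembly1: 70 batches
  S3–Assembly2: 10 batches
Total cost = 400.
(Supply check: S1 ships 50; S2 ships 30; S3 ships 80.)

400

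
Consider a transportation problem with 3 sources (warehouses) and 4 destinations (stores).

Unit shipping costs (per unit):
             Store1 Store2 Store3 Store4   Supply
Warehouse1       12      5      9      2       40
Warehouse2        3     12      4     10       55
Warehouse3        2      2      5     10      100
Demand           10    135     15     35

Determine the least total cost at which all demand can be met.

One minimum-cost allocation:
  Warehouse1->Store2: 5 × 5 = 25
  Warehouse1->Store4: 35 × 2 = 70
  Warehouse2->Store1: 10 × 3 = 30
  Warehouse2->Store2: 30 × 12 = 360
  Warehouse2->Store3: 15 × 4 = 60
  Warehouse3->Store2: 100 × 2 = 200
Total = 25 + 70 + 30 + 360 + 60 + 200 = 745.
(Supply check: Warehouse1 ships 40; Warehouse2 ships 55; Warehouse3 ships 100.)

745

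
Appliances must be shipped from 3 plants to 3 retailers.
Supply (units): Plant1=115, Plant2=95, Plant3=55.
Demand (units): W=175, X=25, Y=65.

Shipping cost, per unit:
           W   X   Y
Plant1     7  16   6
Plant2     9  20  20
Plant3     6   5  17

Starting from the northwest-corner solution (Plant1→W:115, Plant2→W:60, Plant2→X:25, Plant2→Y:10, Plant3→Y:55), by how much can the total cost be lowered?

1080

Current plan cost = 115·7 + 60·9 + 25·20 + 10·20 + 55·17 = 2980.
Optimal plan:
  Plant1→W: 50 units
  Plant1→Y: 65 units
  Plant2→W: 95 units
  Plant3→W: 30 units
  Plant3→X: 25 units
Optimal cost = 1900.
Saving = 2980 − 1900 = 1080.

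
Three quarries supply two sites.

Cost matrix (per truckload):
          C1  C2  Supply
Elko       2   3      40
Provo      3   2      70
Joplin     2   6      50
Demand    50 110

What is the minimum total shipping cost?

Optimal allocation:
  Elko→C2: 40 truckloads
  Provo→C2: 70 truckloads
  Joplin→C1: 50 truckloads
Total cost = 360.
(Supply check: Elko ships 40; Provo ships 70; Joplin ships 50.)

360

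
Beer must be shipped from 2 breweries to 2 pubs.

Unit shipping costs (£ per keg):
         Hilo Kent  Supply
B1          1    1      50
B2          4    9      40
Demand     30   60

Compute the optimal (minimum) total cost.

An optimal shipping plan:
  B1–Kent: 50 × £1 = £50
  B2–Hilo: 30 × £4 = £120
  B2–Kent: 10 × £9 = £90
Total = 50 + 120 + 90 = £260.

260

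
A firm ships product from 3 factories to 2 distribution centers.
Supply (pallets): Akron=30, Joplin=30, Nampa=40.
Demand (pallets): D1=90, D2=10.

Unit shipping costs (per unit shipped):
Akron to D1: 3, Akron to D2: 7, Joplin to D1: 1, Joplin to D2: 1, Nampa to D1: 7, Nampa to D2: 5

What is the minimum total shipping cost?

380

A cheapest plan:
  Akron->D1: 30 pallets
  Joplin->D1: 30 pallets
  Nampa->D1: 30 pallets
  Nampa->D2: 10 pallets
Total cost = 380.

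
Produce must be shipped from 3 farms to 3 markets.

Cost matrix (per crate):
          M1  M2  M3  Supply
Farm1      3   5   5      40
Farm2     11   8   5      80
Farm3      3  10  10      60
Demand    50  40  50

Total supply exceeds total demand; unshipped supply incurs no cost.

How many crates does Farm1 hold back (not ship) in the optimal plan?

An optimal plan:
  Farm1->M2: 40 × 5 = 200
  Farm2->M3: 50 × 5 = 250
  Farm3->M1: 50 × 3 = 150
Total cost = 600.
Farm1 ships 40 of its 40, leaving 0.

0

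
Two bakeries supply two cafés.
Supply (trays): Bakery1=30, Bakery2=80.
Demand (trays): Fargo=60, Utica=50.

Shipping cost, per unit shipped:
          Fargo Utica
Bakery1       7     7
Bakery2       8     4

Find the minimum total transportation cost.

A cheapest plan:
  Bakery1 to Fargo: 30 × 7 = 210
  Bakery2 to Fargo: 30 × 8 = 240
  Bakery2 to Utica: 50 × 4 = 200
Total = 210 + 240 + 200 = 650.
(Supply check: Bakery1 ships 30; Bakery2 ships 80.)

650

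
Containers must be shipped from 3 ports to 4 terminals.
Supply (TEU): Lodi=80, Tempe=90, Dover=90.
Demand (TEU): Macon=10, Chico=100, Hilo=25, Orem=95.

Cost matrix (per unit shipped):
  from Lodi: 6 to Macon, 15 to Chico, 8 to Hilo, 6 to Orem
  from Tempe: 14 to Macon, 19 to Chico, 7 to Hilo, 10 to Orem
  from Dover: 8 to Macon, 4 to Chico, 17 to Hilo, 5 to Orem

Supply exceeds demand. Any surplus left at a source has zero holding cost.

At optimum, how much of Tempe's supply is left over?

30

Minimum-cost shipments:
  Lodi->Macon: 10 × 6 = 60
  Lodi->Orem: 70 × 6 = 420
  Tempe->Chico: 10 × 19 = 190
  Tempe->Hilo: 25 × 7 = 175
  Tempe->Orem: 25 × 10 = 250
  Dover->Chico: 90 × 4 = 360
Total cost = 1455.
Tempe ships 60 of its 90, leaving 30.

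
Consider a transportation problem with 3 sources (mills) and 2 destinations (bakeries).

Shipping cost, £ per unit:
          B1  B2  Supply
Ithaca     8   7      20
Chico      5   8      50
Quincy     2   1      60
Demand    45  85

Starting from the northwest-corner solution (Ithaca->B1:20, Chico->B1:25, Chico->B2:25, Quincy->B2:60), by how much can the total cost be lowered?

Current plan cost = 20·8 + 25·5 + 25·8 + 60·1 = £545.
Optimal plan:
  Ithaca–B2: 20 × £7 = £140
  Chico–B1: 45 × £5 = £225
  Chico–B2: 5 × £8 = £40
  Quincy–B2: 60 × £1 = £60
Optimal cost = £465.
Saving = 545 − 465 = £80.

80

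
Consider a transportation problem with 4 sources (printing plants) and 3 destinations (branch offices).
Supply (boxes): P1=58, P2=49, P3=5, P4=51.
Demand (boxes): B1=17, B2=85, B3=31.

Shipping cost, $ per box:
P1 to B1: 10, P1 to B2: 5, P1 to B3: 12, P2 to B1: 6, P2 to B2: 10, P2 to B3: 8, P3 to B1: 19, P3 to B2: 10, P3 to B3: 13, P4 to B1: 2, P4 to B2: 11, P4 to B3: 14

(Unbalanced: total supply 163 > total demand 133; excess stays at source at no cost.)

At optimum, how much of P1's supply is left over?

An optimal plan:
  P1→B2: 58 × $5 = $290
  P2→B2: 18 × $10 = $180
  P2→B3: 31 × $8 = $248
  P3→B2: 5 × $10 = $50
  P4→B1: 17 × $2 = $34
  P4→B2: 4 × $11 = $44
Total cost = $846.
P1 ships 58 of its 58, leaving 0.

0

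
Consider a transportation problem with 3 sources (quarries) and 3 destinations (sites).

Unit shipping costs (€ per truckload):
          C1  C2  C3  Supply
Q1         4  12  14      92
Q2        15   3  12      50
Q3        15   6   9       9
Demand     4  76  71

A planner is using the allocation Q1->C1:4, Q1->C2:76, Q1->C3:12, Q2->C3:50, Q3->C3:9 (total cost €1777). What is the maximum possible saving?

359

Current plan cost = 4·4 + 76·12 + 12·14 + 50·12 + 9·9 = €1777.
Optimal plan:
  Q1->C1: 4 × €4 = €16
  Q1->C2: 17 × €12 = €204
  Q1->C3: 71 × €14 = €994
  Q2->C2: 50 × €3 = €150
  Q3->C2: 9 × €6 = €54
Optimal cost = €1418.
Saving = 1777 − 1418 = €359.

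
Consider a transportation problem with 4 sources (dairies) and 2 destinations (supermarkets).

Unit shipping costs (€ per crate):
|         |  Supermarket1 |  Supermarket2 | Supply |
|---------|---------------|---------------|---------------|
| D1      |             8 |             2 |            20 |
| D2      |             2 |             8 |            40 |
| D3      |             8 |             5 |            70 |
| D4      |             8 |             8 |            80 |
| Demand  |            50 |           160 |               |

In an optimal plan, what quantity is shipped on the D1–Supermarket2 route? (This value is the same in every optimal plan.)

Optimal shipments:
  D1–Supermarket2: 20 × €2 = €40
  D2–Supermarket1: 40 × €2 = €80
  D3–Supermarket2: 70 × €5 = €350
  D4–Supermarket1: 10 × €8 = €80
  D4–Supermarket2: 70 × €8 = €560
Total cost = €1110.
So D1→Supermarket2 carries 20 crates.

20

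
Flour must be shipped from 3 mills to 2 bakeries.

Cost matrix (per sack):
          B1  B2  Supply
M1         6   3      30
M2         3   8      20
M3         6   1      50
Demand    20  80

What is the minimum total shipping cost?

An optimal shipping plan:
  M1->B2: 30 × 3 = 90
  M2->B1: 20 × 3 = 60
  M3->B2: 50 × 1 = 50
Total = 90 + 60 + 50 = 200.

200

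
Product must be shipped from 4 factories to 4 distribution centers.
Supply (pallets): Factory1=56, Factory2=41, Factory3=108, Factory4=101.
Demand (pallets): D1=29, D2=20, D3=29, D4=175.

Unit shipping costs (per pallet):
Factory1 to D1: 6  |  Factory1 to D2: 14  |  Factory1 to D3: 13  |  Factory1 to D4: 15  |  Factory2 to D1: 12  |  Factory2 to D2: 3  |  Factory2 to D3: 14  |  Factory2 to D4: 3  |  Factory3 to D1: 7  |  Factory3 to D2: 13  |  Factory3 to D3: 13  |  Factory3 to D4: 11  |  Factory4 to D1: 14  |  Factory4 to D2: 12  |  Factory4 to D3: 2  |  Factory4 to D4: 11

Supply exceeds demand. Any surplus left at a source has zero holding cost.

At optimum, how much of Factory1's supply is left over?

An optimal plan:
  Factory1–D1: 29 × 6 = 174
  Factory2–D2: 20 × 3 = 60
  Factory2–D4: 21 × 3 = 63
  Factory3–D4: 82 × 11 = 902
  Factory4–D3: 29 × 2 = 58
  Factory4–D4: 72 × 11 = 792
Total cost = 2049.
Factory1 ships 29 of its 56, leaving 27.

27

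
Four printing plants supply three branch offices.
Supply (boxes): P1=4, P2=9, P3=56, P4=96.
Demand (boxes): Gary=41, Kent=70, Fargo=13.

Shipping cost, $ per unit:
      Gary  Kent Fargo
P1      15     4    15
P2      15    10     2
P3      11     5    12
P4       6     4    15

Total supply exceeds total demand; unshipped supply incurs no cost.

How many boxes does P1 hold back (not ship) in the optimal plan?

0

An optimal plan:
  P1->Kent: 4 boxes
  P2->Fargo: 9 boxes
  P3->Kent: 11 boxes
  P3->Fargo: 4 boxes
  P4->Gary: 41 boxes
  P4->Kent: 55 boxes
Total cost = $603.
P1 ships 4 of its 4, leaving 0.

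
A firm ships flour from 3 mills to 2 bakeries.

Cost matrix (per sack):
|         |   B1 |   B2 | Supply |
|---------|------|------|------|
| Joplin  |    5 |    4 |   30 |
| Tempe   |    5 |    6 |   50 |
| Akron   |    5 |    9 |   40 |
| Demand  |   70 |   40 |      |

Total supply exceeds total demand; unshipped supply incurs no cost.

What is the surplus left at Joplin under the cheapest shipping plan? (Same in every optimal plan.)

An optimal plan:
  Joplin->B2: 30 sacks
  Tempe->B1: 30 sacks
  Tempe->B2: 10 sacks
  Akron->B1: 40 sacks
Total cost = 530.
Joplin ships 30 of its 30, leaving 0.

0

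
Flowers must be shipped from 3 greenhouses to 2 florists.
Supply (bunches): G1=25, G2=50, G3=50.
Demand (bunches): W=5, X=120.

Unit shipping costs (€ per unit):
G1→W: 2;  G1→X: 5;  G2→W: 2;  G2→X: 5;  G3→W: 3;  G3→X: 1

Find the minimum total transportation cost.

Optimal allocation:
  G1 to W: 5 × €2 = €10
  G1 to X: 20 × €5 = €100
  G2 to X: 50 × €5 = €250
  G3 to X: 50 × €1 = €50
Total = 10 + 100 + 250 + 50 = €410.
(Supply check: G1 ships 25; G2 ships 50; G3 ships 50.)

410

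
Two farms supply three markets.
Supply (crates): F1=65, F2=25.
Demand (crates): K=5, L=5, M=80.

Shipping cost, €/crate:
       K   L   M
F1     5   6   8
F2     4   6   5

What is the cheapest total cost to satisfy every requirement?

Optimal allocation:
  F1–K: 5 × €5 = €25
  F1–L: 5 × €6 = €30
  F1–M: 55 × €8 = €440
  F2–M: 25 × €5 = €125
Total = 25 + 30 + 440 + 125 = €620.
(Supply check: F1 ships 65; F2 ships 25.)

620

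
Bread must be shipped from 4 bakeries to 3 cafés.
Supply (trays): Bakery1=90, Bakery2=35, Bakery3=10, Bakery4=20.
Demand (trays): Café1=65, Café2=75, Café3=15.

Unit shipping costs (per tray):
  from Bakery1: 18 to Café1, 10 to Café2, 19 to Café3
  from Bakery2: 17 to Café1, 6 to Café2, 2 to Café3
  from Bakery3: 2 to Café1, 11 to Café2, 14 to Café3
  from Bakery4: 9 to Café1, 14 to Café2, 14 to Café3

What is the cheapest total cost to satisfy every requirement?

One minimum-cost allocation:
  Bakery1->Café1: 35 × 18 = 630
  Bakery1->Café2: 55 × 10 = 550
  Bakery2->Café2: 20 × 6 = 120
  Bakery2->Café3: 15 × 2 = 30
  Bakery3->Café1: 10 × 2 = 20
  Bakery4->Café1: 20 × 9 = 180
Total = 630 + 550 + 120 + 30 + 20 + 180 = 1530.
(Supply check: Bakery1 ships 90; Bakery2 ships 35; Bakery3 ships 10; Bakery4 ships 20.)

1530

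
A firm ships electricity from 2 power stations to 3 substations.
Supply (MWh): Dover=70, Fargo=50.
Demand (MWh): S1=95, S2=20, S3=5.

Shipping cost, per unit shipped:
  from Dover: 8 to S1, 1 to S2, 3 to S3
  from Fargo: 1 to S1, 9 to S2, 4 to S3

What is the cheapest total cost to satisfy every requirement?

Optimal allocation:
  Dover to S1: 45 MWh
  Dover to S2: 20 MWh
  Dover to S3: 5 MWh
  Fargo to S1: 50 MWh
Total cost = 445.

445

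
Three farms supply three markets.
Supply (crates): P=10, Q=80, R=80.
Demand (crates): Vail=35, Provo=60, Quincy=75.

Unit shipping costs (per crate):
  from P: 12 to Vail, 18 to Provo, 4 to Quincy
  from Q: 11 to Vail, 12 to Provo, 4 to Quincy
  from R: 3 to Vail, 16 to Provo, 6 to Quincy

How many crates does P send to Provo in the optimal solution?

Solving gives:
  P–Quincy: 10 × 4 = 40
  Q–Provo: 60 × 12 = 720
  Q–Quincy: 20 × 4 = 80
  R–Vail: 35 × 3 = 105
  R–Quincy: 45 × 6 = 270
Total cost = 1215.
The route P→Provo is not used.

0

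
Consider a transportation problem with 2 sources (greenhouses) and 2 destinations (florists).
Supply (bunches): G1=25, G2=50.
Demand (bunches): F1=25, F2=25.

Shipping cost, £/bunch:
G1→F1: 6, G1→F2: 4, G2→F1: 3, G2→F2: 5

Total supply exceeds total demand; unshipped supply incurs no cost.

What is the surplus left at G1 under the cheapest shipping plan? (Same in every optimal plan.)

Minimum-cost shipments:
  G1->F2: 25 × £4 = £100
  G2->F1: 25 × £3 = £75
Total cost = £175.
G1 ships 25 of its 25, leaving 0.

0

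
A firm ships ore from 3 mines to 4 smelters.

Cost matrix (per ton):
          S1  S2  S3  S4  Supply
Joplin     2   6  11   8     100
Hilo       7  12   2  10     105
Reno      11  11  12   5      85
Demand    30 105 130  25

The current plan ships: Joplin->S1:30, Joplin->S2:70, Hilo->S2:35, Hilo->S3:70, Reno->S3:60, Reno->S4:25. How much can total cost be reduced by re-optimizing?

385

Current plan cost = 30·2 + 70·6 + 35·12 + 70·2 + 60·12 + 25·5 = 1885.
Optimal plan:
  Joplin–S1: 30 tons
  Joplin–S2: 70 tons
  Hilo–S3: 105 tons
  Reno–S2: 35 tons
  Reno–S3: 25 tons
  Reno–S4: 25 tons
Optimal cost = 1500.
Saving = 1885 − 1500 = 385.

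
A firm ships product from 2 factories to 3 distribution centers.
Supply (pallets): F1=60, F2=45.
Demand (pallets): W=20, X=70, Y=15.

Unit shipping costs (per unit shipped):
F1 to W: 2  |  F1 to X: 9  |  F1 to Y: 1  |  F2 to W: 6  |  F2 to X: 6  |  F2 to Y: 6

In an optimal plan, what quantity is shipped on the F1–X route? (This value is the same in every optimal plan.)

25

The minimum-cost plan:
  F1–W: 20 × 2 = 40
  F1–X: 25 × 9 = 225
  F1–Y: 15 × 1 = 15
  F2–X: 45 × 6 = 270
Total cost = 550.
So F1→X carries 25 pallets.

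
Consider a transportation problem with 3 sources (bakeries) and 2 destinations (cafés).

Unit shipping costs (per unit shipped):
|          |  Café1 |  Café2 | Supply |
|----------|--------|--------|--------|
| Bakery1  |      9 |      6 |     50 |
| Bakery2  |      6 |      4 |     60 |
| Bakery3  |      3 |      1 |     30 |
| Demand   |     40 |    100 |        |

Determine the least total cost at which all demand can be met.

650

An optimal shipping plan:
  Bakery1→Café2: 50 × 6 = 300
  Bakery2→Café1: 40 × 6 = 240
  Bakery2→Café2: 20 × 4 = 80
  Bakery3→Café2: 30 × 1 = 30
Total = 300 + 240 + 80 + 30 = 650.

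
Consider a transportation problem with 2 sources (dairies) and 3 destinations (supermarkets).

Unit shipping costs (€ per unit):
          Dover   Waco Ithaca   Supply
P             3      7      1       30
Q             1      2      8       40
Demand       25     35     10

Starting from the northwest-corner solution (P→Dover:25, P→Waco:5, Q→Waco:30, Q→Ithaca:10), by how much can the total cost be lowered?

105

Current plan cost = 25·3 + 5·7 + 30·2 + 10·8 = €250.
Optimal plan:
  P–Dover: 20 × €3 = €60
  P–Ithaca: 10 × €1 = €10
  Q–Dover: 5 × €1 = €5
  Q–Waco: 35 × €2 = €70
Optimal cost = €145.
Saving = 250 − 145 = €105.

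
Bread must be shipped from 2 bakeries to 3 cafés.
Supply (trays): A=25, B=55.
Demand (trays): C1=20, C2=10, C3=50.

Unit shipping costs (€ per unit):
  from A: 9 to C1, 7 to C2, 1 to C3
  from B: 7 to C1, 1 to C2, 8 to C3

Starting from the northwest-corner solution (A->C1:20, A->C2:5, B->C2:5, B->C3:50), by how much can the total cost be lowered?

Current plan cost = 20·9 + 5·7 + 5·1 + 50·8 = €620.
Optimal plan:
  A→C3: 25 trays
  B→C1: 20 trays
  B→C2: 10 trays
  B→C3: 25 trays
Optimal cost = €375.
Saving = 620 − 375 = €245.

245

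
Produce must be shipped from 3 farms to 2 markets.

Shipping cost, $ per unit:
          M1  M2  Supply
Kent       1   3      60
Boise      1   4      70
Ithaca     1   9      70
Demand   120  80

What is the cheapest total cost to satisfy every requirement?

380

One minimum-cost allocation:
  Kent->M2: 60 crates
  Boise->M1: 50 crates
  Boise->M2: 20 crates
  Ithaca->M1: 70 crates
Total cost = $380.
(Supply check: Kent ships 60; Boise ships 70; Ithaca ships 70.)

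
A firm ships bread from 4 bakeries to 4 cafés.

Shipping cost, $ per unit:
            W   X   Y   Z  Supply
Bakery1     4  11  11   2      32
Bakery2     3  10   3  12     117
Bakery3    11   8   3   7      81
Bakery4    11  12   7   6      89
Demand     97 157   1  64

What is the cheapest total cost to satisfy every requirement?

A cheapest plan:
  Bakery1 to Z: 32 × $2 = $64
  Bakery2 to W: 97 × $3 = $291
  Bakery2 to X: 19 × $10 = $190
  Bakery2 to Y: 1 × $3 = $3
  Bakery3 to X: 81 × $8 = $648
  Bakery4 to X: 57 × $12 = $684
  Bakery4 to Z: 32 × $6 = $192
Total = 64 + 291 + 190 + 3 + 648 + 684 + 192 = $2072.
(Supply check: Bakery1 ships 32; Bakery2 ships 117; Bakery3 ships 81; Bakery4 ships 89.)

2072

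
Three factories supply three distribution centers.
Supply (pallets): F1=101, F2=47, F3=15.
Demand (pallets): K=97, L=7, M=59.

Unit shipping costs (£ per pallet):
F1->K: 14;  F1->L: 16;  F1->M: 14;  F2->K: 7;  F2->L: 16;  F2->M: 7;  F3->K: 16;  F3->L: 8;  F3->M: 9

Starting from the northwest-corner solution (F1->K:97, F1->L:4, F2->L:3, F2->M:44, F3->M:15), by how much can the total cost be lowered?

Current plan cost = 97·14 + 4·16 + 3·16 + 44·7 + 15·9 = £1913.
Optimal plan:
  F1→K: 50 × £14 = £700
  F1→M: 51 × £14 = £714
  F2→K: 47 × £7 = £329
  F3→L: 7 × £8 = £56
  F3→M: 8 × £9 = £72
Optimal cost = £1871.
Saving = 1913 − 1871 = £42.

42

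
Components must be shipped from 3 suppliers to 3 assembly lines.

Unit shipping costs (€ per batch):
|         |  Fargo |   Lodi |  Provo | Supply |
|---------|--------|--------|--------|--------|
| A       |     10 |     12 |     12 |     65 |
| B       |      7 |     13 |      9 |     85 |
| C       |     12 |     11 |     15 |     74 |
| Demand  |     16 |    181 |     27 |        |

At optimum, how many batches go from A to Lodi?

The minimum-cost plan:
  A->Lodi: 65 × €12 = €780
  B->Fargo: 16 × €7 = €112
  B->Lodi: 42 × €13 = €546
  B->Provo: 27 × €9 = €243
  C->Lodi: 74 × €11 = €814
Total cost = €2495.
So A→Lodi carries 65 batches.

65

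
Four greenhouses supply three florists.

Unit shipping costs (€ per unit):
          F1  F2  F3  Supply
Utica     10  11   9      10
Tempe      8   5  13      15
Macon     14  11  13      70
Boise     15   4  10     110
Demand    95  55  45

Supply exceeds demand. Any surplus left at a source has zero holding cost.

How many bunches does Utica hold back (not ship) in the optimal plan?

0

Minimum-cost shipments:
  Utica–F1: 10 × €10 = €100
  Tempe–F1: 15 × €8 = €120
  Macon–F1: 70 × €14 = €980
  Boise–F2: 55 × €4 = €220
  Boise–F3: 45 × €10 = €450
Total cost = €1870.
Utica ships 10 of its 10, leaving 0.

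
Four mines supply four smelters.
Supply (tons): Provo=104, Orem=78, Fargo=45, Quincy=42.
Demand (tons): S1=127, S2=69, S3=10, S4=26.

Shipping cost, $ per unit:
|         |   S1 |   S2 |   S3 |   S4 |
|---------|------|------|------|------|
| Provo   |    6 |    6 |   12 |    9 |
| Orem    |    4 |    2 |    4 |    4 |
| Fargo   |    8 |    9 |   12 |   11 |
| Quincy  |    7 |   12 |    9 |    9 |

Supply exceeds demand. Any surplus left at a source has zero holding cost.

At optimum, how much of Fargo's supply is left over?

An optimal plan:
  Provo–S1: 77 tons
  Provo–S2: 27 tons
  Orem–S2: 42 tons
  Orem–S3: 10 tons
  Orem–S4: 26 tons
  Fargo–S1: 8 tons
  Quincy–S1: 42 tons
Total cost = $1210.
Fargo ships 8 of its 45, leaving 37.

37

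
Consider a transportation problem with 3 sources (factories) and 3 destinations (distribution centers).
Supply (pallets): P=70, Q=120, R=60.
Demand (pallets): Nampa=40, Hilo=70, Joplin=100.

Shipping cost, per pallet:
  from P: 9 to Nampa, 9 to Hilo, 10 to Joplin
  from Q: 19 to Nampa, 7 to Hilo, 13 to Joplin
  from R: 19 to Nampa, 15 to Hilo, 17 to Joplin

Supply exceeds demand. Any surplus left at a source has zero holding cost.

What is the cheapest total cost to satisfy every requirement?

2140

A cheapest plan:
  P to Nampa: 40 × 9 = 360
  P to Joplin: 30 × 10 = 300
  Q to Hilo: 70 × 7 = 490
  Q to Joplin: 50 × 13 = 650
  R to Joplin: 20 × 17 = 340
Total = 360 + 300 + 490 + 650 + 340 = 2140.
(Supply check: P ships 70; Q ships 120; R ships 20.)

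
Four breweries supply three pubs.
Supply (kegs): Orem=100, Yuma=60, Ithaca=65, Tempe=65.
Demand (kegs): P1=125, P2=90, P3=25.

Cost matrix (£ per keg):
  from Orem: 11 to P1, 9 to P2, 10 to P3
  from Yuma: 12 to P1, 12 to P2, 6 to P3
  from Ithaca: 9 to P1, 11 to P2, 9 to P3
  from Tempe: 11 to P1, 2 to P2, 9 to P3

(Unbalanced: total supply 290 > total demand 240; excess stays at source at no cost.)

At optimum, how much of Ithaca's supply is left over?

0

An optimal plan:
  Orem->P1: 60 kegs
  Orem->P2: 25 kegs
  Yuma->P3: 25 kegs
  Ithaca->P1: 65 kegs
  Tempe->P2: 65 kegs
Total cost = £1750.
Ithaca ships 65 of its 65, leaving 0.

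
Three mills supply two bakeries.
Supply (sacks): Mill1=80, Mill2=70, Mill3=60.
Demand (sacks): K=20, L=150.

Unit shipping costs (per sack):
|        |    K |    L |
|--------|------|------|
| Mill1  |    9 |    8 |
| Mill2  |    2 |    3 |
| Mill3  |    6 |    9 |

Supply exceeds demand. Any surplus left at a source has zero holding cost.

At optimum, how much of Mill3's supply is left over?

Minimum-cost shipments:
  Mill1 to L: 80 × 8 = 640
  Mill2 to L: 70 × 3 = 210
  Mill3 to K: 20 × 6 = 120
Total cost = 970.
Mill3 ships 20 of its 60, leaving 40.

40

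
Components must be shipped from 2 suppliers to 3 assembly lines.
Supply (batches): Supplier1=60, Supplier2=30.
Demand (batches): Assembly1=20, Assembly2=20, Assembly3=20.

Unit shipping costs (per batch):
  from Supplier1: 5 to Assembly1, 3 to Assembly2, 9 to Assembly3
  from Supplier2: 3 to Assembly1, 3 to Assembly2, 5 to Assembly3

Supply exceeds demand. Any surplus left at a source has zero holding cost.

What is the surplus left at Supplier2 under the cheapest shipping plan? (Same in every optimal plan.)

0

Minimum-cost shipments:
  Supplier1 to Assembly1: 10 batches
  Supplier1 to Assembly2: 20 batches
  Supplier2 to Assembly1: 10 batches
  Supplier2 to Assembly3: 20 batches
Total cost = 240.
Supplier2 ships 30 of its 30, leaving 0.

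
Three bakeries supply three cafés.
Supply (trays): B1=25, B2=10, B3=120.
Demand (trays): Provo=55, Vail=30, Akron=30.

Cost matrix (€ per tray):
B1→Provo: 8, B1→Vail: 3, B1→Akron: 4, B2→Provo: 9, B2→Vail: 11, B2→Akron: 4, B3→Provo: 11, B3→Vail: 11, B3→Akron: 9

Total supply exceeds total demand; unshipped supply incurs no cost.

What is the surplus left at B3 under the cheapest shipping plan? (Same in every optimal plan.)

40

Minimum-cost shipments:
  B1->Vail: 25 trays
  B2->Akron: 10 trays
  B3->Provo: 55 trays
  B3->Vail: 5 trays
  B3->Akron: 20 trays
Total cost = €955.
B3 ships 80 of its 120, leaving 40.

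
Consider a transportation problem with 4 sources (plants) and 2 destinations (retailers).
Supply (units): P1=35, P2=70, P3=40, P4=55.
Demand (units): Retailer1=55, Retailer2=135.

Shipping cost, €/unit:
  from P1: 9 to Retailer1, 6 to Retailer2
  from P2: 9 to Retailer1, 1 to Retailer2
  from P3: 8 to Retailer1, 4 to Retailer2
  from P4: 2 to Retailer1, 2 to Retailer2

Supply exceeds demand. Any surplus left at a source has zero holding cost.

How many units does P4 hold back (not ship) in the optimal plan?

0

An optimal plan:
  P1–Retailer2: 25 × €6 = €150
  P2–Retailer2: 70 × €1 = €70
  P3–Retailer2: 40 × €4 = €160
  P4–Retailer1: 55 × €2 = €110
Total cost = €490.
P4 ships 55 of its 55, leaving 0.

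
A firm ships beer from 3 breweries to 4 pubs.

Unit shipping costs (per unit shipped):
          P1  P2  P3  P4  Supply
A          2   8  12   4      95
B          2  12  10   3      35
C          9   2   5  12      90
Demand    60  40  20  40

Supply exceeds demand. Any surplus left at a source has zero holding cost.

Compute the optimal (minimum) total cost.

425

An optimal shipping plan:
  A->P1: 60 × 2 = 120
  A->P4: 5 × 4 = 20
  B->P4: 35 × 3 = 105
  C->P2: 40 × 2 = 80
  C->P3: 20 × 5 = 100
Total = 120 + 20 + 105 + 80 + 100 = 425.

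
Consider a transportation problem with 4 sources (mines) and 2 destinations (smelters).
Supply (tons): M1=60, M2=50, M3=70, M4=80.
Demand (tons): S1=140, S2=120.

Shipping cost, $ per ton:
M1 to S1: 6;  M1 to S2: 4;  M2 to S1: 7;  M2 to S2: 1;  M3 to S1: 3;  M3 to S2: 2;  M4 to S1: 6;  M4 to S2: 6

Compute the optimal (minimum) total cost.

An optimal shipping plan:
  M1 to S2: 60 tons
  M2 to S2: 50 tons
  M3 to S1: 60 tons
  M3 to S2: 10 tons
  M4 to S1: 80 tons
Total cost = $970.
(Supply check: M1 ships 60; M2 ships 50; M3 ships 70; M4 ships 80.)

970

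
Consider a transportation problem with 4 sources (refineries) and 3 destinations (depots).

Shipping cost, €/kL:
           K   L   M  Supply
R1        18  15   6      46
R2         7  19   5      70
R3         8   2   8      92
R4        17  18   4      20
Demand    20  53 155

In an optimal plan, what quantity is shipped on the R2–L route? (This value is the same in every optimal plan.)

Optimal shipments:
  R1→M: 46 kL
  R2→M: 70 kL
  R3→K: 20 kL
  R3→L: 53 kL
  R3→M: 19 kL
  R4→M: 20 kL
Total cost = €1124.
The route R2→L is not used.

0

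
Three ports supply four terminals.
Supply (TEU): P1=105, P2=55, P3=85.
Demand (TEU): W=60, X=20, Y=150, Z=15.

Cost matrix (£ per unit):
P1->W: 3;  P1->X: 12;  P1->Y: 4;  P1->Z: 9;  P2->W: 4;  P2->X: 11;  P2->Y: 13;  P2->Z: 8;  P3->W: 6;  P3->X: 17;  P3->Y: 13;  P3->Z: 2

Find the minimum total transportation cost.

1545

An optimal shipping plan:
  P1 to Y: 105 × £4 = £420
  P2 to W: 35 × £4 = £140
  P2 to X: 20 × £11 = £220
  P3 to W: 25 × £6 = £150
  P3 to Y: 45 × £13 = £585
  P3 to Z: 15 × £2 = £30
Total = 420 + 140 + 220 + 150 + 585 + 30 = £1545.
(Supply check: P1 ships 105; P2 ships 55; P3 ships 85.)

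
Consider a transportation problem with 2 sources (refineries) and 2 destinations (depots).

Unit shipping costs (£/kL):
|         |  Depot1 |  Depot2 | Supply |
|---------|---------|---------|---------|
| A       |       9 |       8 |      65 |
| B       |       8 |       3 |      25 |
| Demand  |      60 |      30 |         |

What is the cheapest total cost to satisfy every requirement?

655

Optimal allocation:
  A->Depot1: 60 kL
  A->Depot2: 5 kL
  B->Depot2: 25 kL
Total cost = £655.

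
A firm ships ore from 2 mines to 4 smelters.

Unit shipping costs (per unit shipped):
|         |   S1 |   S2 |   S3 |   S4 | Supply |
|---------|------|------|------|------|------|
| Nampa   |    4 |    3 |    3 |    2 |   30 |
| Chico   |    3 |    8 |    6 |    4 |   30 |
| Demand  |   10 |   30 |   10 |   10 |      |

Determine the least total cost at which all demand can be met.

220

A cheapest plan:
  Nampa to S2: 30 × 3 = 90
  Chico to S1: 10 × 3 = 30
  Chico to S3: 10 × 6 = 60
  Chico to S4: 10 × 4 = 40
Total = 90 + 30 + 60 + 40 = 220.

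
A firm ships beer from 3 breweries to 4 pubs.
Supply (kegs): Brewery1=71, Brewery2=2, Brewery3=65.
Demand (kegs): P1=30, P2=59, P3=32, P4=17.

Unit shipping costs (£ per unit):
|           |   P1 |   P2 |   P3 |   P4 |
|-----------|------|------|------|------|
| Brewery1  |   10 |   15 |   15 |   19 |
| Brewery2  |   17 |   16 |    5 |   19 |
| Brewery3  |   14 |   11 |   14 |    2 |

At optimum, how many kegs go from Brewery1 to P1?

30

The minimum-cost plan:
  Brewery1 to P1: 30 × £10 = £300
  Brewery1 to P2: 11 × £15 = £165
  Brewery1 to P3: 30 × £15 = £450
  Brewery2 to P3: 2 × £5 = £10
  Brewery3 to P2: 48 × £11 = £528
  Brewery3 to P4: 17 × £2 = £34
Total cost = £1487.
So Brewery1→P1 carries 30 kegs.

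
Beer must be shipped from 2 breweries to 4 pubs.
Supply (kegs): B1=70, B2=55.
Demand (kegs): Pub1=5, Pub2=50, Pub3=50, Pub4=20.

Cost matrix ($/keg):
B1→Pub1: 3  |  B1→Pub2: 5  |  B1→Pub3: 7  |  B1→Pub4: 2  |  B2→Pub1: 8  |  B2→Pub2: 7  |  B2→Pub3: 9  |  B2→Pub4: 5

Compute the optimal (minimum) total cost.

A cheapest plan:
  B1 to Pub1: 5 × $3 = $15
  B1 to Pub2: 45 × $5 = $225
  B1 to Pub4: 20 × $2 = $40
  B2 to Pub2: 5 × $7 = $35
  B2 to Pub3: 50 × $9 = $450
Total = 15 + 225 + 40 + 35 + 450 = $765.

765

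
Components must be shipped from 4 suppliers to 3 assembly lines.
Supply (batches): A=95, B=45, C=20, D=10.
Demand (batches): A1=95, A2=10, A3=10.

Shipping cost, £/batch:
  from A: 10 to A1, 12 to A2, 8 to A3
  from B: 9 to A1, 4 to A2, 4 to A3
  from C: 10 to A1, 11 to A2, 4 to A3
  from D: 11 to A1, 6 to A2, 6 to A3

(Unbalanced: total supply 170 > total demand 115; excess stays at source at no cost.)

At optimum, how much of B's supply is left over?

Minimum-cost shipments:
  A->A1: 50 batches
  B->A1: 35 batches
  B->A2: 10 batches
  C->A1: 10 batches
  C->A3: 10 batches
Total cost = £995.
B ships 45 of its 45, leaving 0.

0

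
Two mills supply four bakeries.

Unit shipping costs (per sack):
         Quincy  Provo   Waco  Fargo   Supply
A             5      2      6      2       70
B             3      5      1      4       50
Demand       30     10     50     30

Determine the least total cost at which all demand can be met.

Optimal allocation:
  A to Quincy: 30 × 5 = 150
  A to Provo: 10 × 2 = 20
  A to Fargo: 30 × 2 = 60
  B to Waco: 50 × 1 = 50
Total = 150 + 20 + 60 + 50 = 280.

280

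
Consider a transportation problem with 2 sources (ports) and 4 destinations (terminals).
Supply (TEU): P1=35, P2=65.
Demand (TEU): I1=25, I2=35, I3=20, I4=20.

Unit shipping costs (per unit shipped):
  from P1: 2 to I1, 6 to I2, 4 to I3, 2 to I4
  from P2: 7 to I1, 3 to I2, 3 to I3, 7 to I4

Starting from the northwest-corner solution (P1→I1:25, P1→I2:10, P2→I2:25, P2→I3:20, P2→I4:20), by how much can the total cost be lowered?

Current plan cost = 25·2 + 10·6 + 25·3 + 20·3 + 20·7 = 385.
Optimal plan:
  P1→I1: 25 TEU
  P1→I4: 10 TEU
  P2→I2: 35 TEU
  P2→I3: 20 TEU
  P2→I4: 10 TEU
Optimal cost = 305.
Saving = 385 − 305 = 80.

80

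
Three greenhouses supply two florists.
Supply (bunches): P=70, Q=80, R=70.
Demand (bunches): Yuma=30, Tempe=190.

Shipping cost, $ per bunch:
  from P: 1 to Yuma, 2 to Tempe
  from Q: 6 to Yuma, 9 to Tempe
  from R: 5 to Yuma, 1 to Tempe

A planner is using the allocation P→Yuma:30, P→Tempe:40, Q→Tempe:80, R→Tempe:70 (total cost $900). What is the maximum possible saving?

60

Current plan cost = 30·1 + 40·2 + 80·9 + 70·1 = $900.
Optimal plan:
  P–Tempe: 70 bunches
  Q–Yuma: 30 bunches
  Q–Tempe: 50 bunches
  R–Tempe: 70 bunches
Optimal cost = $840.
Saving = 900 − 840 = $60.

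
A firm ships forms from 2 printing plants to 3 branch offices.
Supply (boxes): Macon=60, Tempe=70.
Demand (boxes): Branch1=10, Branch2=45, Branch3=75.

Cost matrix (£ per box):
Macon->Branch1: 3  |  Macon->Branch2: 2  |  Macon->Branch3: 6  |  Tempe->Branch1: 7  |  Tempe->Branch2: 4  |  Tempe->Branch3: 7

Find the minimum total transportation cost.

640

Optimal allocation:
  Macon to Branch1: 10 × £3 = £30
  Macon to Branch2: 45 × £2 = £90
  Macon to Branch3: 5 × £6 = £30
  Tempe to Branch3: 70 × £7 = £490
Total = 30 + 90 + 30 + 490 = £640.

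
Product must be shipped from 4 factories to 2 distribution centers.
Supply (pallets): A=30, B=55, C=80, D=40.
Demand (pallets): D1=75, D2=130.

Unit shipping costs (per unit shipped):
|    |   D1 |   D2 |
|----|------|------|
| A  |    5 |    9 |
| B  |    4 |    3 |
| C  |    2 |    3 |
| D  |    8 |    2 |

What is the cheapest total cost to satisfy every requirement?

590

A cheapest plan:
  A to D1: 30 × 5 = 150
  B to D2: 55 × 3 = 165
  C to D1: 45 × 2 = 90
  C to D2: 35 × 3 = 105
  D to D2: 40 × 2 = 80
Total = 150 + 165 + 90 + 105 + 80 = 590.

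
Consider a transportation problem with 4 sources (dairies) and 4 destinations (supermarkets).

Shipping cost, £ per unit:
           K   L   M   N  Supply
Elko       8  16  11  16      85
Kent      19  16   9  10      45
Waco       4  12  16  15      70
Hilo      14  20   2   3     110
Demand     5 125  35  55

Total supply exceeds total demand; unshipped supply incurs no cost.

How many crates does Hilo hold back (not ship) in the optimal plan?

An optimal plan:
  Elko->L: 15 × £16 = £240
  Kent->L: 45 × £16 = £720
  Waco->K: 5 × £4 = £20
  Waco->L: 65 × £12 = £780
  Hilo->M: 35 × £2 = £70
  Hilo->N: 55 × £3 = £165
Total cost = £1995.
Hilo ships 90 of its 110, leaving 20.

20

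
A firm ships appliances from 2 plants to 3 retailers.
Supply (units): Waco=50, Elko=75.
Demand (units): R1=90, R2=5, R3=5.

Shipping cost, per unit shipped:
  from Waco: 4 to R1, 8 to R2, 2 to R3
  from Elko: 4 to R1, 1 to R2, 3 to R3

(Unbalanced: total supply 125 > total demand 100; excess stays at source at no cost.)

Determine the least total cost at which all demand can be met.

375

Optimal allocation:
  Waco–R1: 20 × 4 = 80
  Waco–R3: 5 × 2 = 10
  Elko–R1: 70 × 4 = 280
  Elko–R2: 5 × 1 = 5
Total = 80 + 10 + 280 + 5 = 375.
(Supply check: Waco ships 25; Elko ships 75.)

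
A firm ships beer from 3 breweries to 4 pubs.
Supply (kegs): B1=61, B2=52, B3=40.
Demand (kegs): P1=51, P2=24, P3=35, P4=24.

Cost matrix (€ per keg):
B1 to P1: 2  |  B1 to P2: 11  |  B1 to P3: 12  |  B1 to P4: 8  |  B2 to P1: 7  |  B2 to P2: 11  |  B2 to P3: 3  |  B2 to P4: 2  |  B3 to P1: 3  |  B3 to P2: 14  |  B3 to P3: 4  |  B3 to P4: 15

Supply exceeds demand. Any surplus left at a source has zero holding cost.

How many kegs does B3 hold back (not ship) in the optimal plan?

Minimum-cost shipments:
  B1–P1: 51 × €2 = €102
  B1–P2: 10 × €11 = €110
  B2–P2: 14 × €11 = €154
  B2–P3: 14 × €3 = €42
  B2–P4: 24 × €2 = €48
  B3–P3: 21 × €4 = €84
Total cost = €540.
B3 ships 21 of its 40, leaving 19.

19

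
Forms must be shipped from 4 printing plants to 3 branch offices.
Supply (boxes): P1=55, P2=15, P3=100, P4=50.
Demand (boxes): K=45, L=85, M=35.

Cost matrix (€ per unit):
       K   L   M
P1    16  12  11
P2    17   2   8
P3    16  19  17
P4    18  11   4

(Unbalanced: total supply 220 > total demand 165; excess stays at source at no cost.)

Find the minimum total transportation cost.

1715

One minimum-cost allocation:
  P1→L: 55 boxes
  P2→L: 15 boxes
  P3→K: 45 boxes
  P4→L: 15 boxes
  P4→M: 35 boxes
Total cost = €1715.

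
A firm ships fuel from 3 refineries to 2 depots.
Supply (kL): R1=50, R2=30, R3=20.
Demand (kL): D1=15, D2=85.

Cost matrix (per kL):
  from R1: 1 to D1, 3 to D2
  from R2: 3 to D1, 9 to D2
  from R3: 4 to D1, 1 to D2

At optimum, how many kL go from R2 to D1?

15

Optimal shipments:
  R1 to D2: 50 × 3 = 150
  R2 to D1: 15 × 3 = 45
  R2 to D2: 15 × 9 = 135
  R3 to D2: 20 × 1 = 20
Total cost = 350.
So R2→D1 carries 15 kL.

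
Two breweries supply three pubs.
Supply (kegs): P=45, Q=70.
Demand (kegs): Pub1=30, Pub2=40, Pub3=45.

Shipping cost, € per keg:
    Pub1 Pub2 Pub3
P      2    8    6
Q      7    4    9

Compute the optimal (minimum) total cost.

580

One minimum-cost allocation:
  P to Pub1: 30 kegs
  P to Pub3: 15 kegs
  Q to Pub2: 40 kegs
  Q to Pub3: 30 kegs
Total cost = €580.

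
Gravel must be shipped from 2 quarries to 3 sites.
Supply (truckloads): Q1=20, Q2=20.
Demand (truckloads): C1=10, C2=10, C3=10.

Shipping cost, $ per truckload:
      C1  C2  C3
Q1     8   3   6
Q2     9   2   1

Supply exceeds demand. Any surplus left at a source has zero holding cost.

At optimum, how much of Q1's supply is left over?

10

Minimum-cost shipments:
  Q1–C1: 10 × $8 = $80
  Q2–C2: 10 × $2 = $20
  Q2–C3: 10 × $1 = $10
Total cost = $110.
Q1 ships 10 of its 20, leaving 10.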